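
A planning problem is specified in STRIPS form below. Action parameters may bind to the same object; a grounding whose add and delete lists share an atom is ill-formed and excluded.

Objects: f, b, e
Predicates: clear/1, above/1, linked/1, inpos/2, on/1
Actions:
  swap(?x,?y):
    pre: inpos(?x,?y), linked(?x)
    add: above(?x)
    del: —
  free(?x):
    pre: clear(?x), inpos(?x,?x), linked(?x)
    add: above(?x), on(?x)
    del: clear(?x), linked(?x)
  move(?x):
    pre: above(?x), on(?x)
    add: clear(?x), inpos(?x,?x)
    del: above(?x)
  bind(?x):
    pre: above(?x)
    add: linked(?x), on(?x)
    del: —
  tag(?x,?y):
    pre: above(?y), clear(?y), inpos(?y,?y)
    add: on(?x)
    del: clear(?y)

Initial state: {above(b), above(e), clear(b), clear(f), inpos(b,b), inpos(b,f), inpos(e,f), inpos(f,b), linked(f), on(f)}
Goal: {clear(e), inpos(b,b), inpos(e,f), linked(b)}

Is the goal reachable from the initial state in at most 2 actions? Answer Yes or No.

No

1. bind(b)  →  {above(b), above(e), clear(b), clear(f), inpos(b,b), inpos(b,f), inpos(e,f), inpos(f,b), linked(b), linked(f), on(b), on(f)}
2. bind(e)  →  {above(b), above(e), clear(b), clear(f), inpos(b,b), inpos(b,f), inpos(e,f), inpos(f,b), linked(b), linked(e), linked(f), on(b), on(e), on(f)}
3. move(e)  →  {above(b), clear(b), clear(e), clear(f), inpos(b,b), inpos(b,f), inpos(e,e), inpos(e,f), inpos(f,b), linked(b), linked(e), linked(f), on(b), on(e), on(f)}
optimal plan length = 3; 3 > 2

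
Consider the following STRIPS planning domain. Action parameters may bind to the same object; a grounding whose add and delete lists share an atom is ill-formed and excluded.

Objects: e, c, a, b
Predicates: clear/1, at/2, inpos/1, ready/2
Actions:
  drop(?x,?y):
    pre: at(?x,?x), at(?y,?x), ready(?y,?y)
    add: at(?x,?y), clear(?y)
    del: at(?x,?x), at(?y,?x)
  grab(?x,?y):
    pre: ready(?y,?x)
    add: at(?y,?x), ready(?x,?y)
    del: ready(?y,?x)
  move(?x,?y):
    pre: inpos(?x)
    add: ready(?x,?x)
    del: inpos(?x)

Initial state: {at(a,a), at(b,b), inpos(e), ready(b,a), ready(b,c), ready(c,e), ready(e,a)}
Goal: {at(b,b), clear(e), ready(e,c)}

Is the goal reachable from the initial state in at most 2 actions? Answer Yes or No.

1. grab(e,c)  →  {at(a,a), at(b,b), at(c,e), inpos(e), ready(b,a), ready(b,c), ready(e,a), ready(e,c)}
2. grab(a,e)  →  {at(a,a), at(b,b), at(c,e), at(e,a), inpos(e), ready(a,e), ready(b,a), ready(b,c), ready(e,c)}
3. move(e,e)  →  {at(a,a), at(b,b), at(c,e), at(e,a), ready(a,e), ready(b,a), ready(b,c), ready(e,c), ready(e,e)}
4. drop(a,e)  →  {at(a,e), at(b,b), at(c,e), clear(e), ready(a,e), ready(b,a), ready(b,c), ready(e,c), ready(e,e)}
optimal plan length = 4; 4 > 2

No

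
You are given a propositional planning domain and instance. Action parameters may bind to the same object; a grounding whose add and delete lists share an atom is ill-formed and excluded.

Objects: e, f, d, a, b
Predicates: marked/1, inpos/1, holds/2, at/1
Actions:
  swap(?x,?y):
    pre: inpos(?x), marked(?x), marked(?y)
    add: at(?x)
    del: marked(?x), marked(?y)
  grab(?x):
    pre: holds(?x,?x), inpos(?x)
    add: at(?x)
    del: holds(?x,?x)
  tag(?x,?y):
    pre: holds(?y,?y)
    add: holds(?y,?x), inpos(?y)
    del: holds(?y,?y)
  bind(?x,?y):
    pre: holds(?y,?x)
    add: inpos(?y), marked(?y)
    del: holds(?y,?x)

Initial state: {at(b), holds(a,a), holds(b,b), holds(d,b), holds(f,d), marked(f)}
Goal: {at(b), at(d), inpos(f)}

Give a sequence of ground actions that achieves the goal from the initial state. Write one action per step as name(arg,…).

1. bind(d,f)  →  {at(b), holds(a,a), holds(b,b), holds(d,b), inpos(f), marked(f)}
2. bind(b,d)  →  {at(b), holds(a,a), holds(b,b), inpos(d), inpos(f), marked(d), marked(f)}
3. swap(d,f)  →  {at(b), at(d), holds(a,a), holds(b,b), inpos(d), inpos(f)}

bind(d,f); bind(b,d); swap(d,f)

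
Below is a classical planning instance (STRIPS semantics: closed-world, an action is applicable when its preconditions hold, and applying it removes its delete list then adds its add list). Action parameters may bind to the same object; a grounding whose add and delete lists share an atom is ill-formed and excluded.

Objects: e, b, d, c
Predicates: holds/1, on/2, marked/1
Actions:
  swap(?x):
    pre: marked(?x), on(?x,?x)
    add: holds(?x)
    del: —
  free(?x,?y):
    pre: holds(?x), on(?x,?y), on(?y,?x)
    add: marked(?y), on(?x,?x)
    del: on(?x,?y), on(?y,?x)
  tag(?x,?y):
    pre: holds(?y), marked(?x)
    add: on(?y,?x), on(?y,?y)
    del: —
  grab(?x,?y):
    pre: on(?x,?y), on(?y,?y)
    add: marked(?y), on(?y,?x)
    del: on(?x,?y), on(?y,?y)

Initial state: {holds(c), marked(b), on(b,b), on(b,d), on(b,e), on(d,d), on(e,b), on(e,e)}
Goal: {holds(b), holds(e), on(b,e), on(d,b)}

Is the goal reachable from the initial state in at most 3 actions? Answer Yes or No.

1. swap(b)  →  {holds(b), holds(c), marked(b), on(b,b), on(b,d), on(b,e), on(d,d), on(e,b), on(e,e)}
2. free(b,e)  →  {holds(b), holds(c), marked(b), marked(e), on(b,b), on(b,d), on(d,d), on(e,e)}
3. swap(e)  →  {holds(b), holds(c), holds(e), marked(b), marked(e), on(b,b), on(b,d), on(d,d), on(e,e)}
4. tag(e,b)  →  {holds(b), holds(c), holds(e), marked(b), marked(e), on(b,b), on(b,d), on(b,e), on(d,d), on(e,e)}
5. grab(b,d)  →  {holds(b), holds(c), holds(e), marked(b), marked(d), marked(e), on(b,b), on(b,e), on(d,b), on(e,e)}
optimal plan length = 5; 5 > 3

No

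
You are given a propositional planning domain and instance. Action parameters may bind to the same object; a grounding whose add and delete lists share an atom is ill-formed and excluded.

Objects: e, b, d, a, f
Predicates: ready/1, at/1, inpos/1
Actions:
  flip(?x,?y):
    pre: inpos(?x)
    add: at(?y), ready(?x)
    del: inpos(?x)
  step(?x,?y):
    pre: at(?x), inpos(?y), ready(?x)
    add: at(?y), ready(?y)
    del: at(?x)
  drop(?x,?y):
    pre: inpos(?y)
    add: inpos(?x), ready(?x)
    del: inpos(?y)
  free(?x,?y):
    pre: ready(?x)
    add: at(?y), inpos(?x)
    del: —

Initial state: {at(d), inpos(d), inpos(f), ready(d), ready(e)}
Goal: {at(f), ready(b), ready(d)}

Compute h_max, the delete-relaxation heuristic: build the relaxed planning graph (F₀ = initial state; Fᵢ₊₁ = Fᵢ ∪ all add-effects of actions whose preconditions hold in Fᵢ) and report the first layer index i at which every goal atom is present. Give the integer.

1

F0 = init (5 atoms)
F1 = F0 ∪ {at(a), at(b), at(e), at(f), inpos(a), inpos(b), inpos(e), ready(a), ready(b), ready(f)}  (15 atoms)
goal ⊆ F1  ⇒  h_max = 1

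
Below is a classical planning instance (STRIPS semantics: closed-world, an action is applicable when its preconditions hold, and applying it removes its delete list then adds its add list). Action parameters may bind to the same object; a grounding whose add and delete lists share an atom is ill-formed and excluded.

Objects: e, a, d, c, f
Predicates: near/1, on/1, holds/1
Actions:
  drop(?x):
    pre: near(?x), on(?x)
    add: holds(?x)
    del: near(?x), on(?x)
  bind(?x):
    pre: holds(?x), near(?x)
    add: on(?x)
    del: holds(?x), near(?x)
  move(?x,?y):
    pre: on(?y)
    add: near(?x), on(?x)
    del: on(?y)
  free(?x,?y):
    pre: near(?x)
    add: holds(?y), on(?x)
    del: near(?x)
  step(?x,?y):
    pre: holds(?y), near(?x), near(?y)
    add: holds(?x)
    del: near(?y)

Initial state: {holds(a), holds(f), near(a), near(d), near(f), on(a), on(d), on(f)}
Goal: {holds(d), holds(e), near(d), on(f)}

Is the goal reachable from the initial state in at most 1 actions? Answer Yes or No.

No

1. free(a,e)  →  {holds(a), holds(e), holds(f), near(d), near(f), on(a), on(d), on(f)}
2. free(f,d)  →  {holds(a), holds(d), holds(e), holds(f), near(d), on(a), on(d), on(f)}
optimal plan length = 2; 2 > 1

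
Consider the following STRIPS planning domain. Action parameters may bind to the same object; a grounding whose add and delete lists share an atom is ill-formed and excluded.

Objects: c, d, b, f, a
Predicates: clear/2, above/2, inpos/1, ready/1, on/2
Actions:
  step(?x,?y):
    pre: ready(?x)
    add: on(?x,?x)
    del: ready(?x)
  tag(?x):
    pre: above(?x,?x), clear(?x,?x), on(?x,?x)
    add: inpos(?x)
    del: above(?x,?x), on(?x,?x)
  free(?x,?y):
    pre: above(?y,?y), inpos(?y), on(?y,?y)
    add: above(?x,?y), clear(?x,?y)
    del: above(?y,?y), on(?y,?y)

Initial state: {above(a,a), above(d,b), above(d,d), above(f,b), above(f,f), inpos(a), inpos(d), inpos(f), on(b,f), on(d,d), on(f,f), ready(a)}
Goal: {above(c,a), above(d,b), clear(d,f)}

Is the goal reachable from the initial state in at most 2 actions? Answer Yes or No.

1. step(a,c)  →  {above(a,a), above(d,b), above(d,d), above(f,b), above(f,f), inpos(a), inpos(d), inpos(f), on(a,a), on(b,f), on(d,d), on(f,f)}
2. free(c,a)  →  {above(c,a), above(d,b), above(d,d), above(f,b), above(f,f), clear(c,a), inpos(a), inpos(d), inpos(f), on(b,f), on(d,d), on(f,f)}
3. free(d,f)  →  {above(c,a), above(d,b), above(d,d), above(d,f), above(f,b), clear(c,a), clear(d,f), inpos(a), inpos(d), inpos(f), on(b,f), on(d,d)}
optimal plan length = 3; 3 > 2

No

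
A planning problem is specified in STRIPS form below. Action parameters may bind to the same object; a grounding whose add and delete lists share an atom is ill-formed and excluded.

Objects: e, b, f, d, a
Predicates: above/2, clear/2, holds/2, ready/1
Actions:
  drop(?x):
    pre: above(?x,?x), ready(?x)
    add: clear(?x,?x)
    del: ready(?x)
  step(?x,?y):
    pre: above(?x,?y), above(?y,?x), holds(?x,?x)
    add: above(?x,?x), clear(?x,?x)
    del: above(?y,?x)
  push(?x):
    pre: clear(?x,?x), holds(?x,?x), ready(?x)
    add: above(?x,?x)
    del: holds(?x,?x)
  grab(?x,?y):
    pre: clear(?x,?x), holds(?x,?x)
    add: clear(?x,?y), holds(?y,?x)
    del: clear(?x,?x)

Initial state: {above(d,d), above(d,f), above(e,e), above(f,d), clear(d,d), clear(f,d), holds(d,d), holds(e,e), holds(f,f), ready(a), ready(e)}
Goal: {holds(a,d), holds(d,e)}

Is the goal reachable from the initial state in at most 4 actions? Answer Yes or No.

Yes

1. drop(e)  →  {above(d,d), above(d,f), above(e,e), above(f,d), clear(d,d), clear(e,e), clear(f,d), holds(d,d), holds(e,e), holds(f,f), ready(a)}
2. grab(e,d)  →  {above(d,d), above(d,f), above(e,e), above(f,d), clear(d,d), clear(e,d), clear(f,d), holds(d,d), holds(d,e), holds(e,e), holds(f,f), ready(a)}
3. grab(d,a)  →  {above(d,d), above(d,f), above(e,e), above(f,d), clear(d,a), clear(e,d), clear(f,d), holds(a,d), holds(d,d), holds(d,e), holds(e,e), holds(f,f), ready(a)}
optimal plan length = 3; 3 ≤ 4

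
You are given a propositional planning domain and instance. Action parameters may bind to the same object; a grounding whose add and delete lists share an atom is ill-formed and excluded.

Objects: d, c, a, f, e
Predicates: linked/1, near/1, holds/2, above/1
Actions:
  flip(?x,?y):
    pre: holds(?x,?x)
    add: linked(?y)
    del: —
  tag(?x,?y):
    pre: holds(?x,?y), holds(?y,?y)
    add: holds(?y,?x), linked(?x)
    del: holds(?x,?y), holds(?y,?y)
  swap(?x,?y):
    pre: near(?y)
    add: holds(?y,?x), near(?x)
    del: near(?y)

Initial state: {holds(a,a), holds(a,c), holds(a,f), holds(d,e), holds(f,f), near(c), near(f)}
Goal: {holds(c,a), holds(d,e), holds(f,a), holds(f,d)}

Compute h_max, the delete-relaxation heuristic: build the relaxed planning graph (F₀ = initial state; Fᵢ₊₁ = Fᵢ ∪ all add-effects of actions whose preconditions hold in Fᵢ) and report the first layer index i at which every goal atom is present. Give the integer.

1

F0 = init (7 atoms)
F1 = F0 ∪ {holds(c,a), holds(c,d), holds(c,e), holds(c,f), holds(f,a), holds(f,c), holds(f,d), holds(f,e), linked(a), linked(c), linked(d), linked(e), linked(f), near(a), near(d), near(e)}  (23 atoms)
goal ⊆ F1  ⇒  h_max = 1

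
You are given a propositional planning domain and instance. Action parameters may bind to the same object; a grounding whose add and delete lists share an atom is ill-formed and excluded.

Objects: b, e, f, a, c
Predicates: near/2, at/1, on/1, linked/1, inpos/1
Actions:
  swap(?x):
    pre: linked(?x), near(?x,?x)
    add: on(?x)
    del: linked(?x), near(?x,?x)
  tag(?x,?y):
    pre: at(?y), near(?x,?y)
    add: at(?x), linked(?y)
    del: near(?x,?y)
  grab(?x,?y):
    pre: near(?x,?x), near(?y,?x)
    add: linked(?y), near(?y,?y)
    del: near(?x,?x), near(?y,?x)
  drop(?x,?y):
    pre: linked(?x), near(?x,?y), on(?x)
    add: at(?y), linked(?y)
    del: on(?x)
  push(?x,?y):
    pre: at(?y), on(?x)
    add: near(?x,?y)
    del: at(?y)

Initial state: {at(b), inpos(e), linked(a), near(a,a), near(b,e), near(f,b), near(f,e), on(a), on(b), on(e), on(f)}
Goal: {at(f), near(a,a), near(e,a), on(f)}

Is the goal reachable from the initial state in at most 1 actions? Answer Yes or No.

No

1. tag(f,b)  →  {at(b), at(f), inpos(e), linked(a), linked(b), near(a,a), near(b,e), near(f,e), on(a), on(b), on(e), on(f)}
2. drop(a,a)  →  {at(a), at(b), at(f), inpos(e), linked(a), linked(b), near(a,a), near(b,e), near(f,e), on(b), on(e), on(f)}
3. push(e,a)  →  {at(b), at(f), inpos(e), linked(a), linked(b), near(a,a), near(b,e), near(e,a), near(f,e), on(b), on(e), on(f)}
optimal plan length = 3; 3 > 1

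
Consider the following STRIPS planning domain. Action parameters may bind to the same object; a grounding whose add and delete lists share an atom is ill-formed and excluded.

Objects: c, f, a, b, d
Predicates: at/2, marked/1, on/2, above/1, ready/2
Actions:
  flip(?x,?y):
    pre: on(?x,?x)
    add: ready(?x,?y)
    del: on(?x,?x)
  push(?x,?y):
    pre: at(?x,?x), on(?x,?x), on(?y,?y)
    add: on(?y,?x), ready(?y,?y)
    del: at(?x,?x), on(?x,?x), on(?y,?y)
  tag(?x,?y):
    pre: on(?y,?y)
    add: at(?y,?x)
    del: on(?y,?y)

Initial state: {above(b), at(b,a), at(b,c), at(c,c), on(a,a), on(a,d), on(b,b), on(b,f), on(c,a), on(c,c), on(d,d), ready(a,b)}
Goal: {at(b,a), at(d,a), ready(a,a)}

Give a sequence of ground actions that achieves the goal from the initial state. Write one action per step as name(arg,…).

flip(a,a); tag(a,d)

1. flip(a,a)  →  {above(b), at(b,a), at(b,c), at(c,c), on(a,d), on(b,b), on(b,f), on(c,a), on(c,c), on(d,d), ready(a,a), ready(a,b)}
2. tag(a,d)  →  {above(b), at(b,a), at(b,c), at(c,c), at(d,a), on(a,d), on(b,b), on(b,f), on(c,a), on(c,c), ready(a,a), ready(a,b)}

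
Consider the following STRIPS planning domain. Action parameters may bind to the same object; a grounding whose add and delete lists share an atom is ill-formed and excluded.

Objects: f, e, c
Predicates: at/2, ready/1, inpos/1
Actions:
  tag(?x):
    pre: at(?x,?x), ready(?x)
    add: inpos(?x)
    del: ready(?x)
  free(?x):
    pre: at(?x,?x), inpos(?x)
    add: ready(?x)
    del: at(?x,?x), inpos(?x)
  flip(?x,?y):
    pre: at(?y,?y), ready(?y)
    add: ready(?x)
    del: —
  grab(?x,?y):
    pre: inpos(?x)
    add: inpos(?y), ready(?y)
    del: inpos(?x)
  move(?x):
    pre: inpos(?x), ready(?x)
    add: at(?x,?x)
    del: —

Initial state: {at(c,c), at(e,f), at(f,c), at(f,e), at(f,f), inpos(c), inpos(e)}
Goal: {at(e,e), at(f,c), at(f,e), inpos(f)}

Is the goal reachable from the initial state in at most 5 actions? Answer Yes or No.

Yes

1. grab(e,f)  →  {at(c,c), at(e,f), at(f,c), at(f,e), at(f,f), inpos(c), inpos(f), ready(f)}
2. grab(c,e)  →  {at(c,c), at(e,f), at(f,c), at(f,e), at(f,f), inpos(e), inpos(f), ready(e), ready(f)}
3. move(e)  →  {at(c,c), at(e,e), at(e,f), at(f,c), at(f,e), at(f,f), inpos(e), inpos(f), ready(e), ready(f)}
optimal plan length = 3; 3 ≤ 5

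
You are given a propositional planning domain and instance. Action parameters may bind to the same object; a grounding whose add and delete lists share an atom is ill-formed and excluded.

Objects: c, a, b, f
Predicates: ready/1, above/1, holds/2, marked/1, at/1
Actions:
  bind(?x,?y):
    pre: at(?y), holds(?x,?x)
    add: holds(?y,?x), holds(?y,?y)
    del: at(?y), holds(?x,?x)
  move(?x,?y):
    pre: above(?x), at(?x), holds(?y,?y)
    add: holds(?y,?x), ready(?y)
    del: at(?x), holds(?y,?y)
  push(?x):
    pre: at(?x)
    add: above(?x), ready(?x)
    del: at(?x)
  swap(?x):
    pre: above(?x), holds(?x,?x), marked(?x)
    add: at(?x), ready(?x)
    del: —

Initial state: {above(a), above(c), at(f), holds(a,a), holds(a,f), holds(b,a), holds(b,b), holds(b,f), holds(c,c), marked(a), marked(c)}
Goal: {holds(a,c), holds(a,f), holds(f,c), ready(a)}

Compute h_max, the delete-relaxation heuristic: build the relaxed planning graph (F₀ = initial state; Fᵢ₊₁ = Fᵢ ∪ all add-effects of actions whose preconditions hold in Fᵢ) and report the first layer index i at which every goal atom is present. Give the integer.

2

F0 = init (11 atoms)
F1 = F0 ∪ {above(f), at(a), at(c), holds(f,a), holds(f,b), holds(f,c), holds(f,f), ready(a), ready(c), ready(f)}  (21 atoms)
F2 = F1 ∪ {holds(a,b), holds(a,c), holds(b,c), holds(c,a), holds(c,b), holds(c,f), ready(b)}  (28 atoms)
goal ⊆ F2  ⇒  h_max = 2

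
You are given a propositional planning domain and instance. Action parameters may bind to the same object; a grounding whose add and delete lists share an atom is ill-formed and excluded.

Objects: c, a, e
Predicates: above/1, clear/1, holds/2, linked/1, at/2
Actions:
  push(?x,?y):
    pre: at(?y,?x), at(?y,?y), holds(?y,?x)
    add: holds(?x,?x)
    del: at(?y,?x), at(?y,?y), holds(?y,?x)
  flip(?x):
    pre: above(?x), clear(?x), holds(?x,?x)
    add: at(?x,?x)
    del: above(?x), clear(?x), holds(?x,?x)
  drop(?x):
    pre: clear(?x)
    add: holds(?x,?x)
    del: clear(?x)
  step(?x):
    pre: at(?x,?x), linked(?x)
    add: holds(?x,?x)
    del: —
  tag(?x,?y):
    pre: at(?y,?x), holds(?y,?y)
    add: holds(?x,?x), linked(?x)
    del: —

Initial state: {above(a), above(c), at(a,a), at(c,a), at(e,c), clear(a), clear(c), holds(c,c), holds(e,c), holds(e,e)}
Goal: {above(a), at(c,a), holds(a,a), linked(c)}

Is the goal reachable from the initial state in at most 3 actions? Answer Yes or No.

Yes

1. drop(a)  →  {above(a), above(c), at(a,a), at(c,a), at(e,c), clear(c), holds(a,a), holds(c,c), holds(e,c), holds(e,e)}
2. tag(c,e)  →  {above(a), above(c), at(a,a), at(c,a), at(e,c), clear(c), holds(a,a), holds(c,c), holds(e,c), holds(e,e), linked(c)}
optimal plan length = 2; 2 ≤ 3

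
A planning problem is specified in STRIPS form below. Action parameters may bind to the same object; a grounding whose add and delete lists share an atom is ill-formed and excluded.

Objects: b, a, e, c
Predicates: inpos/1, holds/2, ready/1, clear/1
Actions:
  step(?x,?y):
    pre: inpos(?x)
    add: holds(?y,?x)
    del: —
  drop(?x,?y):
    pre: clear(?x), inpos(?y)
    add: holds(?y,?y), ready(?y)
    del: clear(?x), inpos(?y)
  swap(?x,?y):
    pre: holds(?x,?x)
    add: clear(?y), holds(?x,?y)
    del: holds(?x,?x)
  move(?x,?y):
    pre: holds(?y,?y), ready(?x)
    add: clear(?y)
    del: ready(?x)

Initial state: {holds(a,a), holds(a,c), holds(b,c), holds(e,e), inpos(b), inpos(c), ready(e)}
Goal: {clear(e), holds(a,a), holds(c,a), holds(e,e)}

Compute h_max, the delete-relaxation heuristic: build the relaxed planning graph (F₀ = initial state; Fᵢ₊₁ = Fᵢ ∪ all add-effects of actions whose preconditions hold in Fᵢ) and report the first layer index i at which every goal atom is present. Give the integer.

F0 = init (7 atoms)
F1 = F0 ∪ {clear(a), clear(b), clear(c), clear(e), holds(a,b), holds(a,e), holds(b,b), holds(c,b), holds(c,c), holds(e,a), holds(e,b), holds(e,c)}  (19 atoms)
F2 = F1 ∪ {holds(b,a), holds(b,e), holds(c,a), holds(c,e), ready(b), ready(c)}  (25 atoms)
goal ⊆ F2  ⇒  h_max = 2

2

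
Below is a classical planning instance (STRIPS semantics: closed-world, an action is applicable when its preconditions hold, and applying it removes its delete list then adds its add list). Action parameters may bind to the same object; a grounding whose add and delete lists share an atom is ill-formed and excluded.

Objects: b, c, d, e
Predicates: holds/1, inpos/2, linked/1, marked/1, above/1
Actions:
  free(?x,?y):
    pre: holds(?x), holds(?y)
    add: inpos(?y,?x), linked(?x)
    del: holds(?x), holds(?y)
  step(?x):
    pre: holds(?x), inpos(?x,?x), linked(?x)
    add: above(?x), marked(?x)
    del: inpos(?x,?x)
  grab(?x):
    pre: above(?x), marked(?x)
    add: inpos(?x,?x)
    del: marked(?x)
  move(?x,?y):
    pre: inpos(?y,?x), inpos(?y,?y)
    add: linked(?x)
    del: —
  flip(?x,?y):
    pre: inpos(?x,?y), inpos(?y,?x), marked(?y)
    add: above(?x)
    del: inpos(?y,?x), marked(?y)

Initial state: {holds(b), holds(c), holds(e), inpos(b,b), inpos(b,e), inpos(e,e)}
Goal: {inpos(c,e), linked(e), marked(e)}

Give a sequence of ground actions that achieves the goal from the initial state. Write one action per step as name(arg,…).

1. move(e,b)  →  {holds(b), holds(c), holds(e), inpos(b,b), inpos(b,e), inpos(e,e), linked(e)}
2. step(e)  →  {above(e), holds(b), holds(c), holds(e), inpos(b,b), inpos(b,e), linked(e), marked(e)}
3. free(e,c)  →  {above(e), holds(b), inpos(b,b), inpos(b,e), inpos(c,e), linked(e), marked(e)}

move(e,b); step(e); free(e,c)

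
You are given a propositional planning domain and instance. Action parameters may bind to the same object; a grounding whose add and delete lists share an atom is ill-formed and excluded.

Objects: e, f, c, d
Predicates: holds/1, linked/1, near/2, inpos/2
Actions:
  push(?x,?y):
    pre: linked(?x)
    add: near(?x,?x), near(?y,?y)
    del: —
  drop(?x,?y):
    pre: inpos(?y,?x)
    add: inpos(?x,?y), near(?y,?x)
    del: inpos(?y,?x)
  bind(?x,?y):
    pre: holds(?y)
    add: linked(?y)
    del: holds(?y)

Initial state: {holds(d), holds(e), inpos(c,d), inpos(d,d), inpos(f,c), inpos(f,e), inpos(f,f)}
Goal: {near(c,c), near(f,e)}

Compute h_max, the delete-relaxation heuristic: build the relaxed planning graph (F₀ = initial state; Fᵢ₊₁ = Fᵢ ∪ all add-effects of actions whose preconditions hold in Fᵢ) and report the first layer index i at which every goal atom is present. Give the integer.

F0 = init (7 atoms)
F1 = F0 ∪ {inpos(c,f), inpos(d,c), inpos(e,f), linked(d), linked(e), near(c,d), near(f,c), near(f,e)}  (15 atoms)
F2 = F1 ∪ {near(c,c), near(c,f), near(d,c), near(d,d), near(e,e), near(e,f), near(f,f)}  (22 atoms)
goal ⊆ F2  ⇒  h_max = 2

2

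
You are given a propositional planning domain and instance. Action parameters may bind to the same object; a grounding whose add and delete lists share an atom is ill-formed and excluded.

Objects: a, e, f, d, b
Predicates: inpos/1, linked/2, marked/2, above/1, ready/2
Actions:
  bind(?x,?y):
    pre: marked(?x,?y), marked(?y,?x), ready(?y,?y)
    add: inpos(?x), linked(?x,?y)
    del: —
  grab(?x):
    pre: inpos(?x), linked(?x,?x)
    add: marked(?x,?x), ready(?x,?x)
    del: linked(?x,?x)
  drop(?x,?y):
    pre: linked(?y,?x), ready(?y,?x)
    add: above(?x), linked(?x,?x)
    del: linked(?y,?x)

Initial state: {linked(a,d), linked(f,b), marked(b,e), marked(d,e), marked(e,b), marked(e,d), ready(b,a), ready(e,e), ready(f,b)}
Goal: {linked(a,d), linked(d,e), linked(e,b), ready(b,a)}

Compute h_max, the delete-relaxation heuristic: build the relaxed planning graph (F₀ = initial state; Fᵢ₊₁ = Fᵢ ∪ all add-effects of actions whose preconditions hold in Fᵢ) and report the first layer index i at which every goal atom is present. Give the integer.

F0 = init (9 atoms)
F1 = F0 ∪ {above(b), inpos(b), inpos(d), linked(b,b), linked(b,e), linked(d,e)}  (15 atoms)
F2 = F1 ∪ {marked(b,b), ready(b,b)}  (17 atoms)
F3 = F2 ∪ {inpos(e), linked(e,b)}  (19 atoms)
goal ⊆ F3  ⇒  h_max = 3

3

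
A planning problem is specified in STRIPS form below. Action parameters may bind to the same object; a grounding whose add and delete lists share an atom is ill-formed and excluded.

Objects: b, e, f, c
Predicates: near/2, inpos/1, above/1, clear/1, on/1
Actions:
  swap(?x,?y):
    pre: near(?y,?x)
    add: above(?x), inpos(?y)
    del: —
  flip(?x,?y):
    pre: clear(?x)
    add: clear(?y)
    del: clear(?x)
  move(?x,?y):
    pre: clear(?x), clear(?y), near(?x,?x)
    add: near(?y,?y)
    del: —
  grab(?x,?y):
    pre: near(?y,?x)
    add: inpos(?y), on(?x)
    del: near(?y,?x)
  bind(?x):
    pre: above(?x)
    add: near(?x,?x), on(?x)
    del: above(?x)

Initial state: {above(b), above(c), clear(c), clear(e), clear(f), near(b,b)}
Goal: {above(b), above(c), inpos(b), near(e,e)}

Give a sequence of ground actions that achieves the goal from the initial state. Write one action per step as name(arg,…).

swap(b,b); flip(f,b); move(b,e)

1. swap(b,b)  →  {above(b), above(c), clear(c), clear(e), clear(f), inpos(b), near(b,b)}
2. flip(f,b)  →  {above(b), above(c), clear(b), clear(c), clear(e), inpos(b), near(b,b)}
3. move(b,e)  →  {above(b), above(c), clear(b), clear(c), clear(e), inpos(b), near(b,b), near(e,e)}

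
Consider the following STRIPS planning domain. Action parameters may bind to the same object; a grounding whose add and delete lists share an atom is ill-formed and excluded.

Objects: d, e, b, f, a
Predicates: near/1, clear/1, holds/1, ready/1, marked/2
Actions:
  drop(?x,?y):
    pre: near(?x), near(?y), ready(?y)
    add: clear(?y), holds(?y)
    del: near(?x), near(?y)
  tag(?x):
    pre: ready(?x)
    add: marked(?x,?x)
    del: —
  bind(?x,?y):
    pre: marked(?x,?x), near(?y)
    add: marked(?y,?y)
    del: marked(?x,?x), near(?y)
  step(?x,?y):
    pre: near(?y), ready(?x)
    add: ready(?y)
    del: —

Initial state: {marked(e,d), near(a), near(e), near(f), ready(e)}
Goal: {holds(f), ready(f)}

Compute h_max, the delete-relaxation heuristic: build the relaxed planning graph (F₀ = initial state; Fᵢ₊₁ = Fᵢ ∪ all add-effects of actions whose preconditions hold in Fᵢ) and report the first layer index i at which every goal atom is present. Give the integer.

F0 = init (5 atoms)
F1 = F0 ∪ {clear(e), holds(e), marked(e,e), ready(a), ready(f)}  (10 atoms)
F2 = F1 ∪ {clear(a), clear(f), holds(a), holds(f), marked(a,a), marked(f,f)}  (16 atoms)
goal ⊆ F2  ⇒  h_max = 2

2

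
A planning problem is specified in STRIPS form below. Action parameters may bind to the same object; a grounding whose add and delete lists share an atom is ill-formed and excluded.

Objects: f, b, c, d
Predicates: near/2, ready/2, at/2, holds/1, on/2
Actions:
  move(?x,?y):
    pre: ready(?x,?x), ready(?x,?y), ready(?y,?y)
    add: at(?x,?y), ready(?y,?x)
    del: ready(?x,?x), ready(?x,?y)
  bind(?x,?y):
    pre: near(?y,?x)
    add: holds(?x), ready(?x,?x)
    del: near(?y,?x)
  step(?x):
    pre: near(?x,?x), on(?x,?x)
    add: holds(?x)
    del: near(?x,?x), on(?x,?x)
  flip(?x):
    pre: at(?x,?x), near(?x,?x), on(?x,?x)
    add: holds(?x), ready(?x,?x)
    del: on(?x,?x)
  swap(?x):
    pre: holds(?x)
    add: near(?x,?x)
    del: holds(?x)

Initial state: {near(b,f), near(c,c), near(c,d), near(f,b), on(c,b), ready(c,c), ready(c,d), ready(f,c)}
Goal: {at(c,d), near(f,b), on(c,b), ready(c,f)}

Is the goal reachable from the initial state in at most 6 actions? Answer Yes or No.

1. bind(f,b)  →  {holds(f), near(c,c), near(c,d), near(f,b), on(c,b), ready(c,c), ready(c,d), ready(f,c), ready(f,f)}
2. move(f,c)  →  {at(f,c), holds(f), near(c,c), near(c,d), near(f,b), on(c,b), ready(c,c), ready(c,d), ready(c,f)}
3. bind(d,c)  →  {at(f,c), holds(d), holds(f), near(c,c), near(f,b), on(c,b), ready(c,c), ready(c,d), ready(c,f), ready(d,d)}
4. move(c,d)  →  {at(c,d), at(f,c), holds(d), holds(f), near(c,c), near(f,b), on(c,b), ready(c,f), ready(d,c), ready(d,d)}
optimal plan length = 4; 4 ≤ 6

Yes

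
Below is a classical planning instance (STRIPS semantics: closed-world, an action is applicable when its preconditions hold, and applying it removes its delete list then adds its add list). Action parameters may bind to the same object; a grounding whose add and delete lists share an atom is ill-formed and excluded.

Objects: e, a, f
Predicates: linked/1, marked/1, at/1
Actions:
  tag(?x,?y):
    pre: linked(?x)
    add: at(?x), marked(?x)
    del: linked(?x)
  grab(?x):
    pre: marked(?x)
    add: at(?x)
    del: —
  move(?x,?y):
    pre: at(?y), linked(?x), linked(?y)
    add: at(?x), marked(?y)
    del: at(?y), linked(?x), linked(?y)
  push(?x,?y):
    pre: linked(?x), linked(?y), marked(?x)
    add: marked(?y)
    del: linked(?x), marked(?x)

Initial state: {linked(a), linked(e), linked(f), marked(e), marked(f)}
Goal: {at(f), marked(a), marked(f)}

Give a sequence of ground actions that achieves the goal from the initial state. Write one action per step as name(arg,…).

tag(a,e); tag(f,e)

1. tag(a,e)  →  {at(a), linked(e), linked(f), marked(a), marked(e), marked(f)}
2. tag(f,e)  →  {at(a), at(f), linked(e), marked(a), marked(e), marked(f)}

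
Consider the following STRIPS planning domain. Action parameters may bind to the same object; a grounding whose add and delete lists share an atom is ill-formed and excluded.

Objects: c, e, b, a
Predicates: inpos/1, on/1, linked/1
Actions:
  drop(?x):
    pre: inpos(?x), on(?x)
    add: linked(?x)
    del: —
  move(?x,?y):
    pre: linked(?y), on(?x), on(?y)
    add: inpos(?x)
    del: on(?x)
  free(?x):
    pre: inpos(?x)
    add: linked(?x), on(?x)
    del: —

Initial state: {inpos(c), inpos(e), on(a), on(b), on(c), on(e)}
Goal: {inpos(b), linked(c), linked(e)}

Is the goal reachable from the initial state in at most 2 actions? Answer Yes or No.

No

1. drop(c)  →  {inpos(c), inpos(e), linked(c), on(a), on(b), on(c), on(e)}
2. drop(e)  →  {inpos(c), inpos(e), linked(c), linked(e), on(a), on(b), on(c), on(e)}
3. move(b,c)  →  {inpos(b), inpos(c), inpos(e), linked(c), linked(e), on(a), on(c), on(e)}
optimal plan length = 3; 3 > 2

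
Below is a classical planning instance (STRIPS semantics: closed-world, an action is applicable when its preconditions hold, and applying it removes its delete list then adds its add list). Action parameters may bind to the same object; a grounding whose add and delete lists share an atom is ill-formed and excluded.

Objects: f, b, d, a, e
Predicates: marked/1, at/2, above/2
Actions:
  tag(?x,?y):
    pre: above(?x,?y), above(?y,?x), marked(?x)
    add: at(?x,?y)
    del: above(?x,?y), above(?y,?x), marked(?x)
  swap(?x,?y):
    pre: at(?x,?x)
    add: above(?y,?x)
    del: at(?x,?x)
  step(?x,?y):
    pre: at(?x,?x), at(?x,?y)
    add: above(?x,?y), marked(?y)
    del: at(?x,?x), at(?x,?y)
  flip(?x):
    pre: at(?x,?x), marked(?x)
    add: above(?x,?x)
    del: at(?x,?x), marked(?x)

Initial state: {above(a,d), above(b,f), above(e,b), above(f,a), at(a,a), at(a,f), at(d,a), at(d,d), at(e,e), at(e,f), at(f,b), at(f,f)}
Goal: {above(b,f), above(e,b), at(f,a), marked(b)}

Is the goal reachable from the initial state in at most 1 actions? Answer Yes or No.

1. step(f,b)  →  {above(a,d), above(b,f), above(e,b), above(f,a), above(f,b), at(a,a), at(a,f), at(d,a), at(d,d), at(e,e), at(e,f), marked(b)}
2. step(a,f)  →  {above(a,d), above(a,f), above(b,f), above(e,b), above(f,a), above(f,b), at(d,a), at(d,d), at(e,e), at(e,f), marked(b), marked(f)}
3. tag(f,a)  →  {above(a,d), above(b,f), above(e,b), above(f,b), at(d,a), at(d,d), at(e,e), at(e,f), at(f,a), marked(b)}
optimal plan length = 3; 3 > 1

No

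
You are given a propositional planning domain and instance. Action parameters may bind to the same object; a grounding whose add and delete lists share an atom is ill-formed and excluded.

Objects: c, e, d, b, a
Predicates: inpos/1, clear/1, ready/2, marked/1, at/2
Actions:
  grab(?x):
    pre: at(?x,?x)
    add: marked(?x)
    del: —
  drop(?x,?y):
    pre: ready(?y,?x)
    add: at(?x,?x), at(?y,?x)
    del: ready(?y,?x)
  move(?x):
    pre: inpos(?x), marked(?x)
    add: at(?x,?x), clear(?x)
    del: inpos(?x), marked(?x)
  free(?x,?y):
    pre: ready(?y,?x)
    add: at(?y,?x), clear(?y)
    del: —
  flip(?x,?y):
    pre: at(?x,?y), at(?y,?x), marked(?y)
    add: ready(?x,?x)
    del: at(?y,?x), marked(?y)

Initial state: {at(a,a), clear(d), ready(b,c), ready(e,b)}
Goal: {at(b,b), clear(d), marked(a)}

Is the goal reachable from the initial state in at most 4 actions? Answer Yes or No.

Yes

1. grab(a)  →  {at(a,a), clear(d), marked(a), ready(b,c), ready(e,b)}
2. drop(b,e)  →  {at(a,a), at(b,b), at(e,b), clear(d), marked(a), ready(b,c)}
optimal plan length = 2; 2 ≤ 4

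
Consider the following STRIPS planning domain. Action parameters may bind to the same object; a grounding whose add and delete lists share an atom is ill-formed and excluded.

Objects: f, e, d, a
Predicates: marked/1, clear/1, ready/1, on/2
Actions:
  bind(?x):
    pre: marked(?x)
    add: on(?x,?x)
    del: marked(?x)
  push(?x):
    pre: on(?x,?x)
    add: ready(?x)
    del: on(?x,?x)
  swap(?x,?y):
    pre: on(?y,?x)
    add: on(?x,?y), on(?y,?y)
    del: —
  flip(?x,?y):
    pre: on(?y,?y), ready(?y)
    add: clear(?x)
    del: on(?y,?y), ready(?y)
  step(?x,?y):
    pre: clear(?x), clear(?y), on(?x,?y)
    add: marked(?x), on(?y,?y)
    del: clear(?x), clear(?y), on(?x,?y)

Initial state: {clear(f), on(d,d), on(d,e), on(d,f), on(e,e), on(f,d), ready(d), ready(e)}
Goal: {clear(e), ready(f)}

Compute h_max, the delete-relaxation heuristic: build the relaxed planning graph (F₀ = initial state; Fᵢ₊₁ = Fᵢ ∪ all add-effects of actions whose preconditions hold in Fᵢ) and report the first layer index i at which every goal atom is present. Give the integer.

2

F0 = init (8 atoms)
F1 = F0 ∪ {clear(a), clear(d), clear(e), on(e,d), on(f,f)}  (13 atoms)
F2 = F1 ∪ {marked(d), marked(e), marked(f), ready(f)}  (17 atoms)
goal ⊆ F2  ⇒  h_max = 2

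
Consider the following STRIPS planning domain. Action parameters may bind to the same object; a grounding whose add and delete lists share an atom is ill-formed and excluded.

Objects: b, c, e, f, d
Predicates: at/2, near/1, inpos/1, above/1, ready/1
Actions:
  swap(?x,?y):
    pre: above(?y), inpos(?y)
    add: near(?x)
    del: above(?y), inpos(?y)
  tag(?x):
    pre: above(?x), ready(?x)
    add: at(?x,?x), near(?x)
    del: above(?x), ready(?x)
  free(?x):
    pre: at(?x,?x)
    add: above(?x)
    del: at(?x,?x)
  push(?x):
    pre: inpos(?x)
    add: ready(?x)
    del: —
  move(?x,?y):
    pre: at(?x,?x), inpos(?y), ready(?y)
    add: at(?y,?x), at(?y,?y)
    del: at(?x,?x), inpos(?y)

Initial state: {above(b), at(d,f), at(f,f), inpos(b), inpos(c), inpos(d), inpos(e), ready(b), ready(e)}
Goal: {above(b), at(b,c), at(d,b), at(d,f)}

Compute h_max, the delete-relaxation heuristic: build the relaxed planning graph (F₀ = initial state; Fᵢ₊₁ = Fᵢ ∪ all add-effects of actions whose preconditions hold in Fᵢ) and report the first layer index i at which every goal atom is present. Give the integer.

3

F0 = init (9 atoms)
F1 = F0 ∪ {above(f), at(b,b), at(b,f), at(e,e), at(e,f), near(b), near(c), near(d), near(e), near(f), ready(c), ready(d)}  (21 atoms)
F2 = F1 ∪ {above(e), at(b,e), at(c,b), at(c,c), at(c,e), at(c,f), at(d,b), at(d,d), at(d,e), at(e,b)}  (31 atoms)
F3 = F2 ∪ {above(c), above(d), at(b,c), at(b,d), at(c,d), at(d,c), at(e,c), at(e,d)}  (39 atoms)
goal ⊆ F3  ⇒  h_max = 3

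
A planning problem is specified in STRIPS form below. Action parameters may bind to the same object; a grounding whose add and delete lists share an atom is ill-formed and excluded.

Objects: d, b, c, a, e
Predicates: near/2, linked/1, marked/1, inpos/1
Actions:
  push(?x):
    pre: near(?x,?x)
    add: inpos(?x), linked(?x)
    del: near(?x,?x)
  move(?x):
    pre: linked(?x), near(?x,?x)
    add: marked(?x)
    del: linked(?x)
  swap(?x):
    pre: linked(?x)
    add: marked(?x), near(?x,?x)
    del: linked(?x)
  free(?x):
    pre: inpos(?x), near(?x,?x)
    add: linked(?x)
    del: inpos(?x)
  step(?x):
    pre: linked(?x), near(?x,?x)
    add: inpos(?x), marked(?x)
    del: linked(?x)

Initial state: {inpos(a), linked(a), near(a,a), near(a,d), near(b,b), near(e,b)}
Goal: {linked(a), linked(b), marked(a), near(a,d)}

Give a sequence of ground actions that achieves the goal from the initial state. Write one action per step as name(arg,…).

1. push(b)  →  {inpos(a), inpos(b), linked(a), linked(b), near(a,a), near(a,d), near(e,b)}
2. move(a)  →  {inpos(a), inpos(b), linked(b), marked(a), near(a,a), near(a,d), near(e,b)}
3. push(a)  →  {inpos(a), inpos(b), linked(a), linked(b), marked(a), near(a,d), near(e,b)}

push(b); move(a); push(a)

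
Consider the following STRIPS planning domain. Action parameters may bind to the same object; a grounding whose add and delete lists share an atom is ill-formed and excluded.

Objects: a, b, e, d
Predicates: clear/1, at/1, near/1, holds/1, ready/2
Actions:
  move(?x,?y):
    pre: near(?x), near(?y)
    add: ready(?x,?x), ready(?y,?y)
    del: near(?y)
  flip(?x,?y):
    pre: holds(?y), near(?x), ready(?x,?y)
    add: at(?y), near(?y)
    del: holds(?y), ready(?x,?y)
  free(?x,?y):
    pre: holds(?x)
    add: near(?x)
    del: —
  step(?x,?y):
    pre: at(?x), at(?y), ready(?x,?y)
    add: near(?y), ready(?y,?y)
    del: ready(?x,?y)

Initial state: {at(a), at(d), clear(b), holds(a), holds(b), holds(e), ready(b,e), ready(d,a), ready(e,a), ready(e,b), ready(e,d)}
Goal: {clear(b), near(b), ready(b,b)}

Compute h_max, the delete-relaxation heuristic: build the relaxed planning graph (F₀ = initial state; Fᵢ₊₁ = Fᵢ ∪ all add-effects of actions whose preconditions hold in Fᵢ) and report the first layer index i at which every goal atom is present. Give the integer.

2

F0 = init (11 atoms)
F1 = F0 ∪ {near(a), near(b), near(e), ready(a,a)}  (15 atoms)
F2 = F1 ∪ {at(b), at(e), ready(b,b), ready(e,e)}  (19 atoms)
goal ⊆ F2  ⇒  h_max = 2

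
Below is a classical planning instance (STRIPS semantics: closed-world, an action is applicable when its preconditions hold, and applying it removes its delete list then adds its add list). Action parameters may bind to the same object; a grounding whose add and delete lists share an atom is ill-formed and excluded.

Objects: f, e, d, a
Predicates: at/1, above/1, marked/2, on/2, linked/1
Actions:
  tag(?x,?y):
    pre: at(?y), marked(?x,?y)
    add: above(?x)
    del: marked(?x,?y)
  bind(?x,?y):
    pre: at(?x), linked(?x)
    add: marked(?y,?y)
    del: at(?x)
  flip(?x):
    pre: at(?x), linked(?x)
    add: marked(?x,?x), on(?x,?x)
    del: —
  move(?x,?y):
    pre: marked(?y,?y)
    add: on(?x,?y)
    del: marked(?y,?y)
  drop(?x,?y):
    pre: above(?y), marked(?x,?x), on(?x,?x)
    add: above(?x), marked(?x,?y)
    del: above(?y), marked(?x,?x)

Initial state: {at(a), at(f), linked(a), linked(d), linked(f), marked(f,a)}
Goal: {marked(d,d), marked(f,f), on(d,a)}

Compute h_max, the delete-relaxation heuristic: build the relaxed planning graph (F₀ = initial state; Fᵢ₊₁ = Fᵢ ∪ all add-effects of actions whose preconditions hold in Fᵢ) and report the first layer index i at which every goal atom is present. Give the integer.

2

F0 = init (6 atoms)
F1 = F0 ∪ {above(f), marked(a,a), marked(d,d), marked(e,e), marked(f,f), on(a,a), on(f,f)}  (13 atoms)
F2 = F1 ∪ {above(a), marked(a,f), on(a,d), on(a,e), on(a,f), on(d,a), on(d,d), on(d,e), on(d,f), on(e,a), on(e,d), on(e,e), on(e,f), on(f,a), on(f,d), on(f,e)}  (29 atoms)
goal ⊆ F2  ⇒  h_max = 2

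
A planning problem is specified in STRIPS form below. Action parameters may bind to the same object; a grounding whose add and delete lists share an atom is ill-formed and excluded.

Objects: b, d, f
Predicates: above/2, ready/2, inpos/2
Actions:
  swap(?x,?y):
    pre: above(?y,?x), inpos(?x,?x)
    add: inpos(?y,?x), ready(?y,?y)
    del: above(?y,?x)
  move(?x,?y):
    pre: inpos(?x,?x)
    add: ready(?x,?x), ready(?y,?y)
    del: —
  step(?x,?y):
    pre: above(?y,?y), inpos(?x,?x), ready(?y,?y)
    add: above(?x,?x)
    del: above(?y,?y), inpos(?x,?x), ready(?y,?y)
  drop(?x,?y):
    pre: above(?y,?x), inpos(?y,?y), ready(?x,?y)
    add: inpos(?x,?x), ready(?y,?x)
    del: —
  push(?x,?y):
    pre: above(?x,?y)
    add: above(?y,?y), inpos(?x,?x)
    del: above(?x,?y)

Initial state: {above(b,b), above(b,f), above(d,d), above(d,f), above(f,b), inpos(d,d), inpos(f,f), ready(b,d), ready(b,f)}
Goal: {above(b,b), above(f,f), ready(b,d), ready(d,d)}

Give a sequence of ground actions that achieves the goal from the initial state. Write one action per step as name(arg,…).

swap(d,d); push(b,f)

1. swap(d,d)  →  {above(b,b), above(b,f), above(d,f), above(f,b), inpos(d,d), inpos(f,f), ready(b,d), ready(b,f), ready(d,d)}
2. push(b,f)  →  {above(b,b), above(d,f), above(f,b), above(f,f), inpos(b,b), inpos(d,d), inpos(f,f), ready(b,d), ready(b,f), ready(d,d)}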